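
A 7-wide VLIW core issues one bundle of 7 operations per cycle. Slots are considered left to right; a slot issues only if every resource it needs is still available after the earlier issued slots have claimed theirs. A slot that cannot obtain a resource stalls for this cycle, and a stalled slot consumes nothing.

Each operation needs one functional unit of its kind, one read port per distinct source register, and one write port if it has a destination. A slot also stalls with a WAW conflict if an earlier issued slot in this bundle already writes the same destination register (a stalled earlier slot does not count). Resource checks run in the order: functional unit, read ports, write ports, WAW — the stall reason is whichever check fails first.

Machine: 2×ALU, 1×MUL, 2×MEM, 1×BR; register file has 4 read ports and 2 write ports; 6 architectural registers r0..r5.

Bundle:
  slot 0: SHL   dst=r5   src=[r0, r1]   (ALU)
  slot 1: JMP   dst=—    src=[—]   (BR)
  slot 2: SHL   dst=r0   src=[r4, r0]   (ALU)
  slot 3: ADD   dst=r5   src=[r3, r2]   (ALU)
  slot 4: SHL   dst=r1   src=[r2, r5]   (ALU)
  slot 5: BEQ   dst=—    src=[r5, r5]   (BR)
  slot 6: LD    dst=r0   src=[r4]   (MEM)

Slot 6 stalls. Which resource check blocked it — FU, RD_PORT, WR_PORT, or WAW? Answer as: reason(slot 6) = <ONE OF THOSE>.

reason(slot 6) = RD_PORT

(0) want 1×ALU +2rd +1wr — yes → AL1|MU1|ME2|BR1|rd2|wr1
(1) want 1×BR +0rd +0wr — yes → AL1|MU1|ME2|BR0|rd2|wr1
(2) want 1×ALU +2rd +1wr — yes → AL0|MU1|ME2|BR0|rd0|wr0
(3) want 1×ALU +2rd +1wr — FU → AL0|MU1|ME2|BR0|rd0|wr0
(4) want 1×ALU +2rd +1wr — FU → AL0|MU1|ME2|BR0|rd0|wr0
(5) want 1×BR +1rd +0wr — FU → AL0|MU1|ME2|BR0|rd0|wr0
(6) want 1×MEM +1rd +1wr — RD_PORT → AL0|MU1|ME2|BR0|rd0|wr0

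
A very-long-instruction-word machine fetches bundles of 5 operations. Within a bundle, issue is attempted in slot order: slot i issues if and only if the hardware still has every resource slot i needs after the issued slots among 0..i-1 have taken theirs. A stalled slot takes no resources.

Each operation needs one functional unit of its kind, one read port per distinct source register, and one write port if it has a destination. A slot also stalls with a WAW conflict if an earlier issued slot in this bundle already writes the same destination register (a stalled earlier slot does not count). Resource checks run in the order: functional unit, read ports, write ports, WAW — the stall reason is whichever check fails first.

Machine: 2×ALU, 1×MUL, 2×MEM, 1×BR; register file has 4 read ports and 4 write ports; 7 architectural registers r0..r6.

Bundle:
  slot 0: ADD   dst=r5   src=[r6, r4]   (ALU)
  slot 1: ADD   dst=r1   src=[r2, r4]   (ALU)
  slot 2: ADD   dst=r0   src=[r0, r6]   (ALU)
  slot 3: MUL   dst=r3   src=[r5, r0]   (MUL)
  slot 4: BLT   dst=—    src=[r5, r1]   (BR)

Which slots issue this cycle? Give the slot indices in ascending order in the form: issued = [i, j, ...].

issued = [0, 1]

slot 0 (ALU): ISSUE — free A1,Mu1,Ld2,B1 rp2 wp3
slot 1 (ALU): ISSUE — free A0,Mu1,Ld2,B1 rp0 wp2
slot 2 (ALU): stall FU — free A0,Mu1,Ld2,B1 rp0 wp2
slot 3 (MUL): stall RD_PORT — free A0,Mu1,Ld2,B1 rp0 wp2
slot 4 (BR): stall RD_PORT — free A0,Mu1,Ld2,B1 rp0 wp2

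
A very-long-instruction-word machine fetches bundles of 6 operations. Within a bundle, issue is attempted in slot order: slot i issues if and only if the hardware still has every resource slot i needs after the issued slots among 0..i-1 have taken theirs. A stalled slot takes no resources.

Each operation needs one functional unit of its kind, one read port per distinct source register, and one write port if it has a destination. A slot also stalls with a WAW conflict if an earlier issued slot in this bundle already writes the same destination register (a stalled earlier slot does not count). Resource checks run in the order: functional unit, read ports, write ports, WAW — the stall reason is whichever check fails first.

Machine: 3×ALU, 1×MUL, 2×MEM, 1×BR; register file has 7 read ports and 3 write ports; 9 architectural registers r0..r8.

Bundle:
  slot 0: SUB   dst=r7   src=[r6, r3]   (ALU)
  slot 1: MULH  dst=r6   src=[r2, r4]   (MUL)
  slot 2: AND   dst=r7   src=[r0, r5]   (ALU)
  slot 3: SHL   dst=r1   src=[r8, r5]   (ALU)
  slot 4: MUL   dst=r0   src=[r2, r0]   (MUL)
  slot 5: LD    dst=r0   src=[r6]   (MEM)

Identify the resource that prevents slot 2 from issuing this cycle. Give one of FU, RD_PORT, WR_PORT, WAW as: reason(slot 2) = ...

[0] ALU needs rd=2 wr=1: ok; after: ALU=2 MUL=1 MEM=2 BR=1, R=5, W=2
[1] MUL needs rd=2 wr=1: ok; after: ALU=2 MUL=0 MEM=2 BR=1, R=3, W=1
[2] ALU needs rd=2 wr=1: WAW; after: ALU=2 MUL=0 MEM=2 BR=1, R=3, W=1
[3] ALU needs rd=2 wr=1: ok; after: ALU=1 MUL=0 MEM=2 BR=1, R=1, W=0
[4] MUL needs rd=2 wr=1: FU; after: ALU=1 MUL=0 MEM=2 BR=1, R=1, W=0
[5] MEM needs rd=1 wr=1: WR_PORT; after: ALU=1 MUL=0 MEM=2 BR=1, R=1, W=0

reason(slot 2) = WAW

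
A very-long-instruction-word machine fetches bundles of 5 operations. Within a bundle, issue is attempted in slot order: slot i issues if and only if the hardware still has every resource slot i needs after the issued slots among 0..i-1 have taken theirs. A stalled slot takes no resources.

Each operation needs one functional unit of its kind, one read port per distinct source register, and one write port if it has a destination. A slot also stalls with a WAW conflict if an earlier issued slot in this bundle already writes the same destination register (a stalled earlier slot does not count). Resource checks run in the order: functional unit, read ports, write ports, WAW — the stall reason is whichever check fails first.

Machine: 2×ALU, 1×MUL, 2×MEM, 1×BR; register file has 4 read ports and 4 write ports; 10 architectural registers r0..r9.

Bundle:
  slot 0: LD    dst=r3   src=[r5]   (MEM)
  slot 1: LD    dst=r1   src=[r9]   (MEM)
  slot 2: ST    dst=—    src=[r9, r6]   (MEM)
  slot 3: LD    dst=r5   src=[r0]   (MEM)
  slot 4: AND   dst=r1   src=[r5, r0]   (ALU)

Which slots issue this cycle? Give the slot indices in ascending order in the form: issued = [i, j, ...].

(0) want 1×MEM +1rd +1wr — yes → AL2|MU1|ME1|BR1|rd3|wr3
(1) want 1×MEM +1rd +1wr — yes → AL2|MU1|ME0|BR1|rd2|wr2
(2) want 1×MEM +2rd +0wr — FU → AL2|MU1|ME0|BR1|rd2|wr2
(3) want 1×MEM +1rd +1wr — FU → AL2|MU1|ME0|BR1|rd2|wr2
(4) want 1×ALU +2rd +1wr — WAW → AL2|MU1|ME0|BR1|rd2|wr2

issued = [0, 1]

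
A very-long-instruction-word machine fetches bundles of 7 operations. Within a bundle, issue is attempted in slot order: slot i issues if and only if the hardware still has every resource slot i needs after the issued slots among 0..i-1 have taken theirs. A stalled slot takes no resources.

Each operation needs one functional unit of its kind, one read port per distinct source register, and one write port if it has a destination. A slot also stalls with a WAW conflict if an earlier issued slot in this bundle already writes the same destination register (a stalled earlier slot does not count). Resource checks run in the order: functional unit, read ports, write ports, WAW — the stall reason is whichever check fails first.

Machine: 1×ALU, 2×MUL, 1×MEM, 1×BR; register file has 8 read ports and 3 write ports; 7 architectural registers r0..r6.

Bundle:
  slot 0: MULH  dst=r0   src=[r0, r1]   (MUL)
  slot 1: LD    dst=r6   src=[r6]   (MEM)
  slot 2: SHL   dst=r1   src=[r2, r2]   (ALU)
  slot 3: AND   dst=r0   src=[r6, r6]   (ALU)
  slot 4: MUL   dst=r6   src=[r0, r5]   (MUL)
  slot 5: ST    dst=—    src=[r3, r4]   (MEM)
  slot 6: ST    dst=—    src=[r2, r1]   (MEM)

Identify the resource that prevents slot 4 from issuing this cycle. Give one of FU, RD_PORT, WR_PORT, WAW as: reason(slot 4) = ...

#0 MUL src=r0,r1 dispatched  <A:1 Mu:1 Ld:1 B:1 rd:6 wr:2>
#1 MEM src=r6 dispatched  <A:1 Mu:1 Ld:0 B:1 rd:5 wr:1>
#2 ALU src=r2,r2 dispatched  <A:0 Mu:1 Ld:0 B:1 rd:4 wr:0>
#3 ALU src=r6,r6 held:FU  <A:0 Mu:1 Ld:0 B:1 rd:4 wr:0>
#4 MUL src=r0,r5 held:WR_PORT  <A:0 Mu:1 Ld:0 B:1 rd:4 wr:0>
#5 MEM src=r3,r4 held:FU  <A:0 Mu:1 Ld:0 B:1 rd:4 wr:0>
#6 MEM src=r2,r1 held:FU  <A:0 Mu:1 Ld:0 B:1 rd:4 wr:0>

reason(slot 4) = WR_PORT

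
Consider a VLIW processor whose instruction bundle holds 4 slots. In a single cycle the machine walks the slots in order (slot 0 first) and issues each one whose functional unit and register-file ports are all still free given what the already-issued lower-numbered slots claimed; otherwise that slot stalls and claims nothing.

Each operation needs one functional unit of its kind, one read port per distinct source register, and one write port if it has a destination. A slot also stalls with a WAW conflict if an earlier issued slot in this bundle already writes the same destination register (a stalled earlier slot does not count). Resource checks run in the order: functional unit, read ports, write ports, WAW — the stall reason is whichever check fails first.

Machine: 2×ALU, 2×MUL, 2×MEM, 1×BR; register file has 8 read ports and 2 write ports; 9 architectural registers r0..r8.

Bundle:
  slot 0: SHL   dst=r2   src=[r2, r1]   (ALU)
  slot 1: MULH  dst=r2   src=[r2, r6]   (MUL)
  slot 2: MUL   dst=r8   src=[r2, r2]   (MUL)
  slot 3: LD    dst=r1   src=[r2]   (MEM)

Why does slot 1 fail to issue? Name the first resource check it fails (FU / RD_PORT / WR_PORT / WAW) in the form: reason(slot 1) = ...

reason(slot 1) = WAW

(0) want 1×ALU +2rd +1wr — yes → AL1|MU2|ME2|BR1|rd6|wr1
(1) want 1×MUL +2rd +1wr — WAW → AL1|MU2|ME2|BR1|rd6|wr1
(2) want 1×MUL +1rd +1wr — yes → AL1|MU1|ME2|BR1|rd5|wr0
(3) want 1×MEM +1rd +1wr — WR_PORT → AL1|MU1|ME2|BR1|rd5|wr0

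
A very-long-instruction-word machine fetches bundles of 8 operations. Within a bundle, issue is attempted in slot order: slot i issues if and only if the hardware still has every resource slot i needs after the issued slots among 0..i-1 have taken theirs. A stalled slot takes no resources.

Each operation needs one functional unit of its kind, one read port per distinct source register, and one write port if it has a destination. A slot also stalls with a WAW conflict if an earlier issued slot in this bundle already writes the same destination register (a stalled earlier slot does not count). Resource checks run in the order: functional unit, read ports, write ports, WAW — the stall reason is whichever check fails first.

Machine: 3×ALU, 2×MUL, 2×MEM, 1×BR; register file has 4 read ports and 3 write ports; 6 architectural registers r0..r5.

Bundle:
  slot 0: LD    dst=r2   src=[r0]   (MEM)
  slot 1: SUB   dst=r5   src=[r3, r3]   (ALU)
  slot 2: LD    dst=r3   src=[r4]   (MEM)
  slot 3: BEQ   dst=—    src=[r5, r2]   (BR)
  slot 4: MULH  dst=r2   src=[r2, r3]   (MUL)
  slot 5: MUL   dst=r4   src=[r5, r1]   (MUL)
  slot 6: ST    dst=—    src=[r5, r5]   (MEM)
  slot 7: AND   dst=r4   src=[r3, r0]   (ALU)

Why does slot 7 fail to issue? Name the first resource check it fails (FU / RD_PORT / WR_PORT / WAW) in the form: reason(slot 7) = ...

reason(slot 7) = RD_PORT

(0) want 1×MEM +1rd +1wr — yes → AL3|MU2|ME1|BR1|rd3|wr2
(1) want 1×ALU +1rd +1wr — yes → AL2|MU2|ME1|BR1|rd2|wr1
(2) want 1×MEM +1rd +1wr — yes → AL2|MU2|ME0|BR1|rd1|wr0
(3) want 1×BR +2rd +0wr — RD_PORT → AL2|MU2|ME0|BR1|rd1|wr0
(4) want 1×MUL +2rd +1wr — RD_PORT → AL2|MU2|ME0|BR1|rd1|wr0
(5) want 1×MUL +2rd +1wr — RD_PORT → AL2|MU2|ME0|BR1|rd1|wr0
(6) want 1×MEM +1rd +0wr — FU → AL2|MU2|ME0|BR1|rd1|wr0
(7) want 1×ALU +2rd +1wr — RD_PORT → AL2|MU2|ME0|BR1|rd1|wr0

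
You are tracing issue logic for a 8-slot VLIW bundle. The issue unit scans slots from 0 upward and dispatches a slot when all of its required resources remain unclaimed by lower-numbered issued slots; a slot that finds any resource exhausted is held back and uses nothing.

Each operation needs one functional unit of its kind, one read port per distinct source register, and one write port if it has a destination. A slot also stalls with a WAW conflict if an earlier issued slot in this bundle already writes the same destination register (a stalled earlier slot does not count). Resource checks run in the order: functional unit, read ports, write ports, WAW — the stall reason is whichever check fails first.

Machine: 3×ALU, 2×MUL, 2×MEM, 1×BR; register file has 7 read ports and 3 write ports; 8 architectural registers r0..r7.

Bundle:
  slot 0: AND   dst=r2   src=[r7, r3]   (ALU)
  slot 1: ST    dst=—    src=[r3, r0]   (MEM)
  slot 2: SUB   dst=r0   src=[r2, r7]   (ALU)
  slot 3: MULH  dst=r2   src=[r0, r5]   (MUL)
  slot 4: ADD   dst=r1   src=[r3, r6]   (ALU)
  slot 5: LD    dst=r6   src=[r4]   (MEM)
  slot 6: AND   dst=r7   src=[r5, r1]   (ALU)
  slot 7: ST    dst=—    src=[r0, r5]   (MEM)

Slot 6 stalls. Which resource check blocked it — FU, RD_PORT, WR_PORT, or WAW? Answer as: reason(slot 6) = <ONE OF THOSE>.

  0. ALU→r2 ⇒ go  {2A/2Mu/2Ld/1B | 5r 2w}
  1. MEM ⇒ go  {2A/2Mu/1Ld/1B | 3r 2w}
  2. ALU→r0 ⇒ go  {1A/2Mu/1Ld/1B | 1r 1w}
  3. MUL→r2 ⇒ no(RD_PORT)  {1A/2Mu/1Ld/1B | 1r 1w}
  4. ALU→r1 ⇒ no(RD_PORT)  {1A/2Mu/1Ld/1B | 1r 1w}
  5. MEM→r6 ⇒ go  {1A/2Mu/0Ld/1B | 0r 0w}
  6. ALU→r7 ⇒ no(RD_PORT)  {1A/2Mu/0Ld/1B | 0r 0w}
  7. MEM ⇒ no(FU)  {1A/2Mu/0Ld/1B | 0r 0w}

reason(slot 6) = RD_PORT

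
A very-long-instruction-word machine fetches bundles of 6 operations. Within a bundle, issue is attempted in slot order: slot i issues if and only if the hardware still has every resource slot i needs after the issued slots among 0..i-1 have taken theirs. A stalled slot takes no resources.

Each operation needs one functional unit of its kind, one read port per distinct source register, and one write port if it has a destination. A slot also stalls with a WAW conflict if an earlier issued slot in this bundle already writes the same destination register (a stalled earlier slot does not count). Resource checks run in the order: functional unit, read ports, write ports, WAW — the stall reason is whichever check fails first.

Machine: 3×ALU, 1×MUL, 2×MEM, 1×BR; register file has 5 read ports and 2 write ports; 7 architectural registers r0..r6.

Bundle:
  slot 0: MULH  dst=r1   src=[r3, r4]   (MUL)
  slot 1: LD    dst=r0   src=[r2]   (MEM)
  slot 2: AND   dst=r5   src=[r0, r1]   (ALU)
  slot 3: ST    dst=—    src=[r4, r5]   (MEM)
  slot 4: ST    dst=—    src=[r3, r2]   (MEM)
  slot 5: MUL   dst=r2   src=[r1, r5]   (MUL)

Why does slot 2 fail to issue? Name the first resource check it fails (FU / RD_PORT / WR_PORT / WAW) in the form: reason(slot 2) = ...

#0 MUL src=r3,r4 dispatched  <A:3 Mu:0 Ld:2 B:1 rd:3 wr:1>
#1 MEM src=r2 dispatched  <A:3 Mu:0 Ld:1 B:1 rd:2 wr:0>
#2 ALU src=r0,r1 held:WR_PORT  <A:3 Mu:0 Ld:1 B:1 rd:2 wr:0>
#3 MEM src=r4,r5 dispatched  <A:3 Mu:0 Ld:0 B:1 rd:0 wr:0>
#4 MEM src=r3,r2 held:FU  <A:3 Mu:0 Ld:0 B:1 rd:0 wr:0>
#5 MUL src=r1,r5 held:FU  <A:3 Mu:0 Ld:0 B:1 rd:0 wr:0>

reason(slot 2) = WR_PORT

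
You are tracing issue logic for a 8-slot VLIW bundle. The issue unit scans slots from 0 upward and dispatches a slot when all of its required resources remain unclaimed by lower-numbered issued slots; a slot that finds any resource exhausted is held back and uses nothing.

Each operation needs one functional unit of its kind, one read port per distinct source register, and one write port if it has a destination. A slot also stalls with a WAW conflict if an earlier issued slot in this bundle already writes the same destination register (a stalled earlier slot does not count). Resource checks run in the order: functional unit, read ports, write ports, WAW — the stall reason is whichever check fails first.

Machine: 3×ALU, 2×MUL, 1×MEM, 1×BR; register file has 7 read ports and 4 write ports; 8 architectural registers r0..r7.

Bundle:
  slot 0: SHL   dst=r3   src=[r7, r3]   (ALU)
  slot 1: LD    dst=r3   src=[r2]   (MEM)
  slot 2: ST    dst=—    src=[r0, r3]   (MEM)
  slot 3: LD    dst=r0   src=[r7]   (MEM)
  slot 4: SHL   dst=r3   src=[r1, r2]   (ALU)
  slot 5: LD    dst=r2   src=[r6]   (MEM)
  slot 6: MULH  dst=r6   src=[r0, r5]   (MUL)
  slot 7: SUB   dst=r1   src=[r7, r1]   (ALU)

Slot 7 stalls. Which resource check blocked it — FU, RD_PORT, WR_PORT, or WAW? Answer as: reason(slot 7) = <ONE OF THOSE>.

  0. ALU→r3 ⇒ go  {2A/2Mu/1Ld/1B | 5r 3w}
  1. MEM→r3 ⇒ no(WAW)  {2A/2Mu/1Ld/1B | 5r 3w}
  2. MEM ⇒ go  {2A/2Mu/0Ld/1B | 3r 3w}
  3. MEM→r0 ⇒ no(FU)  {2A/2Mu/0Ld/1B | 3r 3w}
  4. ALU→r3 ⇒ no(WAW)  {2A/2Mu/0Ld/1B | 3r 3w}
  5. MEM→r2 ⇒ no(FU)  {2A/2Mu/0Ld/1B | 3r 3w}
  6. MUL→r6 ⇒ go  {2A/1Mu/0Ld/1B | 1r 2w}
  7. ALU→r1 ⇒ no(RD_PORT)  {2A/1Mu/0Ld/1B | 1r 2w}

reason(slot 7) = RD_PORT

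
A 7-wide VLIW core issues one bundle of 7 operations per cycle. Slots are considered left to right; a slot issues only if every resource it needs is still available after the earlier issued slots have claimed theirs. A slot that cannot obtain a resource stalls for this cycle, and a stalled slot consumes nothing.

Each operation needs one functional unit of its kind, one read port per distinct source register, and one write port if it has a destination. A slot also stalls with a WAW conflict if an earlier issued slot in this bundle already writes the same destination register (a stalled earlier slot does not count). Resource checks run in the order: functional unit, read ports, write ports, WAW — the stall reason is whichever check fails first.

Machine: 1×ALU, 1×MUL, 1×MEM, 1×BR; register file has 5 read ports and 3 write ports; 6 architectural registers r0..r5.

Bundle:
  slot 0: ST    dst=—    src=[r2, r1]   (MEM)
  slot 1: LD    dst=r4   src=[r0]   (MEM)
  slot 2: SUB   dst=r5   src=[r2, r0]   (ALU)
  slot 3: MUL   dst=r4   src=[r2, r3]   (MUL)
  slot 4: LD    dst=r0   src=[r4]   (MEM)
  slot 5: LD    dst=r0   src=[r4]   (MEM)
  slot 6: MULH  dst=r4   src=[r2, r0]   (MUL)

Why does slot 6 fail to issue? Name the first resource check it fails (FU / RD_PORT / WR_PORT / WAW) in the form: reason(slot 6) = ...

reason(slot 6) = RD_PORT

(0) want 1×MEM +2rd +0wr — yes → AL1|MU1|ME0|BR1|rd3|wr3
(1) want 1×MEM +1rd +1wr — FU → AL1|MU1|ME0|BR1|rd3|wr3
(2) want 1×ALU +2rd +1wr — yes → AL0|MU1|ME0|BR1|rd1|wr2
(3) want 1×MUL +2rd +1wr — RD_PORT → AL0|MU1|ME0|BR1|rd1|wr2
(4) want 1×MEM +1rd +1wr — FU → AL0|MU1|ME0|BR1|rd1|wr2
(5) want 1×MEM +1rd +1wr — FU → AL0|MU1|ME0|BR1|rd1|wr2
(6) want 1×MUL +2rd +1wr — RD_PORT → AL0|MU1|ME0|BR1|rd1|wr2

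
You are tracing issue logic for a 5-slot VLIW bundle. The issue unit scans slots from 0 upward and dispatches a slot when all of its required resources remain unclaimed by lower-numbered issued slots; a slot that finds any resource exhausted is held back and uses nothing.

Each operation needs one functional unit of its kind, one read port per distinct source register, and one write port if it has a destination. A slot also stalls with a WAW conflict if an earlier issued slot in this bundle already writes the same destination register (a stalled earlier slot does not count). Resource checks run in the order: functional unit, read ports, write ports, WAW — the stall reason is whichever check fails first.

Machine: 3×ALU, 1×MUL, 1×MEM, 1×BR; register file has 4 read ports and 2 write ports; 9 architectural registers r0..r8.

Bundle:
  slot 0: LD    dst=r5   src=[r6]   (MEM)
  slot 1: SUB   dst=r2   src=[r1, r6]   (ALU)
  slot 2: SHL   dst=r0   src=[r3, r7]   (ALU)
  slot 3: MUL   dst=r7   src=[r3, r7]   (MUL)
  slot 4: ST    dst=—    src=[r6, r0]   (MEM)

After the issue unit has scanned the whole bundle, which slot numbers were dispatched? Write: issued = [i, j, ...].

issued = [0, 1]

#0 MEM src=r6 dispatched  <A:3 Mu:1 Ld:0 B:1 rd:3 wr:1>
#1 ALU src=r1,r6 dispatched  <A:2 Mu:1 Ld:0 B:1 rd:1 wr:0>
#2 ALU src=r3,r7 held:RD_PORT  <A:2 Mu:1 Ld:0 B:1 rd:1 wr:0>
#3 MUL src=r3,r7 held:RD_PORT  <A:2 Mu:1 Ld:0 B:1 rd:1 wr:0>
#4 MEM src=r6,r0 held:FU  <A:2 Mu:1 Ld:0 B:1 rd:1 wr:0>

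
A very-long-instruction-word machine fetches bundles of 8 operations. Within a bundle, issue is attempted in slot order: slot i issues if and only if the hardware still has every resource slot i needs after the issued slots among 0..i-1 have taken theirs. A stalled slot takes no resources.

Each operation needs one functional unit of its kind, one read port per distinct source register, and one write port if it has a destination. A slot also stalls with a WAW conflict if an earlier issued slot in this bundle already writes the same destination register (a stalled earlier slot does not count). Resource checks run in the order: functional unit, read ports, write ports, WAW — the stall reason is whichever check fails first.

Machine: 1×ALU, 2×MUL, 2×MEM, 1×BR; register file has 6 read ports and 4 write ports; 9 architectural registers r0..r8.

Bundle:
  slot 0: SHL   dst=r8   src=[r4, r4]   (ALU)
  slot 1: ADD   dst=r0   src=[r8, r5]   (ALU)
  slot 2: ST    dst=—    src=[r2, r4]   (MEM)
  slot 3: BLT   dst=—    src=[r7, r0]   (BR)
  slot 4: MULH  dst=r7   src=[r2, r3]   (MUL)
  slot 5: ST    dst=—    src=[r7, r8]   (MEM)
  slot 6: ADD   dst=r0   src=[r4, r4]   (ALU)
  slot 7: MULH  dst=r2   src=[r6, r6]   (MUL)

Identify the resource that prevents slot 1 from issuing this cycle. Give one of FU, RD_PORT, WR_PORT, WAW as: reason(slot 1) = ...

[0] ALU needs rd=1 wr=1: ok; after: ALU=0 MUL=2 MEM=2 BR=1, R=5, W=3
[1] ALU needs rd=2 wr=1: FU; after: ALU=0 MUL=2 MEM=2 BR=1, R=5, W=3
[2] MEM needs rd=2 wr=0: ok; after: ALU=0 MUL=2 MEM=1 BR=1, R=3, W=3
[3] BR needs rd=2 wr=0: ok; after: ALU=0 MUL=2 MEM=1 BR=0, R=1, W=3
[4] MUL needs rd=2 wr=1: RD_PORT; after: ALU=0 MUL=2 MEM=1 BR=0, R=1, W=3
[5] MEM needs rd=2 wr=0: RD_PORT; after: ALU=0 MUL=2 MEM=1 BR=0, R=1, W=3
[6] ALU needs rd=1 wr=1: FU; after: ALU=0 MUL=2 MEM=1 BR=0, R=1, W=3
[7] MUL needs rd=1 wr=1: ok; after: ALU=0 MUL=1 MEM=1 BR=0, R=0, W=2

reason(slot 1) = FU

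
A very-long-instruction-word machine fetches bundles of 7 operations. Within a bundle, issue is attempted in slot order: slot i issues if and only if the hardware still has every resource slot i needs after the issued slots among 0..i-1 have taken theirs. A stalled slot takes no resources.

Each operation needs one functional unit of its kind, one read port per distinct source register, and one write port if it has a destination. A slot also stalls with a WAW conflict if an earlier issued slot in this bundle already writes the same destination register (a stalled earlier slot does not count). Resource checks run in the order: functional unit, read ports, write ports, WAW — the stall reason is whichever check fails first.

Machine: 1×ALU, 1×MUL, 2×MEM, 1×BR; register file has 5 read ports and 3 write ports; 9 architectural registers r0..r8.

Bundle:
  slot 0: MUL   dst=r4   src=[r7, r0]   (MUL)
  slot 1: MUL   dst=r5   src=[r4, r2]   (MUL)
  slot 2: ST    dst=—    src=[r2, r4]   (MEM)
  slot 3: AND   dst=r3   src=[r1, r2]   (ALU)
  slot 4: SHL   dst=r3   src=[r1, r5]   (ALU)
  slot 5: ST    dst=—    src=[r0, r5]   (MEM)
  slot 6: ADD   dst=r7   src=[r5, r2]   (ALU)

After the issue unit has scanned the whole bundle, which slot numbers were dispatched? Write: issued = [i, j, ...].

issued = [0, 2]

#0 MUL src=r7,r0 dispatched  <A:1 Mu:0 Ld:2 B:1 rd:3 wr:2>
#1 MUL src=r4,r2 held:FU  <A:1 Mu:0 Ld:2 B:1 rd:3 wr:2>
#2 MEM src=r2,r4 dispatched  <A:1 Mu:0 Ld:1 B:1 rd:1 wr:2>
#3 ALU src=r1,r2 held:RD_PORT  <A:1 Mu:0 Ld:1 B:1 rd:1 wr:2>
#4 ALU src=r1,r5 held:RD_PORT  <A:1 Mu:0 Ld:1 B:1 rd:1 wr:2>
#5 MEM src=r0,r5 held:RD_PORT  <A:1 Mu:0 Ld:1 B:1 rd:1 wr:2>
#6 ALU src=r5,r2 held:RD_PORT  <A:1 Mu:0 Ld:1 B:1 rd:1 wr:2>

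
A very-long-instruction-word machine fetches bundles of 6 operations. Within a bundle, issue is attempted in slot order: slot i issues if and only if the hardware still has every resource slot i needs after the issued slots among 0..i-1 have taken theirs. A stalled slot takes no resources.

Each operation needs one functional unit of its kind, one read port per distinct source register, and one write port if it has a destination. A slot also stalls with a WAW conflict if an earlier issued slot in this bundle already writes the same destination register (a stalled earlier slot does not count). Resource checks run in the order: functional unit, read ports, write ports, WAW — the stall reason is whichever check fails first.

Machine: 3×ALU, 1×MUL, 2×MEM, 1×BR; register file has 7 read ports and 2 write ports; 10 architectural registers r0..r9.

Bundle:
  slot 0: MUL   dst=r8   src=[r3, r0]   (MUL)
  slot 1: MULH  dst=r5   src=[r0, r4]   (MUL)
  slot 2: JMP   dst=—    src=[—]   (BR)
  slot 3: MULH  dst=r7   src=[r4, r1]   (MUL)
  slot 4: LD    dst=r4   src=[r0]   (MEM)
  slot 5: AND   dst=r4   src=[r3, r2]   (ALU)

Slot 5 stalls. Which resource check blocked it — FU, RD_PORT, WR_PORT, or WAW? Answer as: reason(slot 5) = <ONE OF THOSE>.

slot 0 (MUL): ISSUE — free A3,Mu0,Ld2,B1 rp5 wp1
slot 1 (MUL): stall FU — free A3,Mu0,Ld2,B1 rp5 wp1
slot 2 (BR): ISSUE — free A3,Mu0,Ld2,B0 rp5 wp1
slot 3 (MUL): stall FU — free A3,Mu0,Ld2,B0 rp5 wp1
slot 4 (MEM): ISSUE — free A3,Mu0,Ld1,B0 rp4 wp0
slot 5 (ALU): stall WR_PORT — free A3,Mu0,Ld1,B0 rp4 wp0

reason(slot 5) = WR_PORT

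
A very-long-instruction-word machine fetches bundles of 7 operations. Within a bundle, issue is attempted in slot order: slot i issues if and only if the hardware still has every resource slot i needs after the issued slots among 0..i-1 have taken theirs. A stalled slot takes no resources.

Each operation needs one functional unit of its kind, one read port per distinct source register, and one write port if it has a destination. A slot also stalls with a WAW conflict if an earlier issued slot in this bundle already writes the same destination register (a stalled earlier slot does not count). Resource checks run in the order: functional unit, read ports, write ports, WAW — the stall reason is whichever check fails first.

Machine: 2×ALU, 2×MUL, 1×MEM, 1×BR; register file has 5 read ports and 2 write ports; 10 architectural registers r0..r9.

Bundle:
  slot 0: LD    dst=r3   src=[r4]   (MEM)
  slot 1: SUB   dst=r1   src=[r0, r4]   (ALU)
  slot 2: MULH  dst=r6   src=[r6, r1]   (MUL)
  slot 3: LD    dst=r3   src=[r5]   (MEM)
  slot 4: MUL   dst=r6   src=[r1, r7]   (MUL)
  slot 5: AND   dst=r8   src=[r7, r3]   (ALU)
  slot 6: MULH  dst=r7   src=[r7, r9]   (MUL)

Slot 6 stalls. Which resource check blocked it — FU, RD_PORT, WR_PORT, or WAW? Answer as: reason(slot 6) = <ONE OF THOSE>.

reason(slot 6) = WR_PORT

#0 MEM src=r4 dispatched  <A:2 Mu:2 Ld:0 B:1 rd:4 wr:1>
#1 ALU src=r0,r4 dispatched  <A:1 Mu:2 Ld:0 B:1 rd:2 wr:0>
#2 MUL src=r6,r1 held:WR_PORT  <A:1 Mu:2 Ld:0 B:1 rd:2 wr:0>
#3 MEM src=r5 held:FU  <A:1 Mu:2 Ld:0 B:1 rd:2 wr:0>
#4 MUL src=r1,r7 held:WR_PORT  <A:1 Mu:2 Ld:0 B:1 rd:2 wr:0>
#5 ALU src=r7,r3 held:WR_PORT  <A:1 Mu:2 Ld:0 B:1 rd:2 wr:0>
#6 MUL src=r7,r9 held:WR_PORT  <A:1 Mu:2 Ld:0 B:1 rd:2 wr:0>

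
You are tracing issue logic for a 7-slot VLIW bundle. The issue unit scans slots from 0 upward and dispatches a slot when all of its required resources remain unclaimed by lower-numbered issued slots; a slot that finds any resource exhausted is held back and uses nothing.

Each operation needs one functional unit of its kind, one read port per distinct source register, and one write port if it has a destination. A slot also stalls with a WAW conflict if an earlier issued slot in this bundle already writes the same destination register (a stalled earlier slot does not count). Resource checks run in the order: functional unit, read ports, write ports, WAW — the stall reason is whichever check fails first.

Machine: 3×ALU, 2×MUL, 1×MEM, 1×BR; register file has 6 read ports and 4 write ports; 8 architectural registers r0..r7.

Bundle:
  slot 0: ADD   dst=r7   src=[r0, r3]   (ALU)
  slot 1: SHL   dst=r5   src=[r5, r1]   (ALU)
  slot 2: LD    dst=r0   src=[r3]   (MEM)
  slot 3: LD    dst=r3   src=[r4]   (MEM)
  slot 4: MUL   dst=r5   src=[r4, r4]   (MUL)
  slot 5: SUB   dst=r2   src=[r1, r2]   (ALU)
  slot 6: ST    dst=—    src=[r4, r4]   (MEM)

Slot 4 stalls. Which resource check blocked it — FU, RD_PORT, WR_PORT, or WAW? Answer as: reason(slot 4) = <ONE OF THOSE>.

reason(slot 4) = WAW

slot 0 (ALU): ISSUE — free A2,Mu2,Ld1,B1 rp4 wp3
slot 1 (ALU): ISSUE — free A1,Mu2,Ld1,B1 rp2 wp2
slot 2 (MEM): ISSUE — free A1,Mu2,Ld0,B1 rp1 wp1
slot 3 (MEM): stall FU — free A1,Mu2,Ld0,B1 rp1 wp1
slot 4 (MUL): stall WAW — free A1,Mu2,Ld0,B1 rp1 wp1
slot 5 (ALU): stall RD_PORT — free A1,Mu2,Ld0,B1 rp1 wp1
slot 6 (MEM): stall FU — free A1,Mu2,Ld0,B1 rp1 wp1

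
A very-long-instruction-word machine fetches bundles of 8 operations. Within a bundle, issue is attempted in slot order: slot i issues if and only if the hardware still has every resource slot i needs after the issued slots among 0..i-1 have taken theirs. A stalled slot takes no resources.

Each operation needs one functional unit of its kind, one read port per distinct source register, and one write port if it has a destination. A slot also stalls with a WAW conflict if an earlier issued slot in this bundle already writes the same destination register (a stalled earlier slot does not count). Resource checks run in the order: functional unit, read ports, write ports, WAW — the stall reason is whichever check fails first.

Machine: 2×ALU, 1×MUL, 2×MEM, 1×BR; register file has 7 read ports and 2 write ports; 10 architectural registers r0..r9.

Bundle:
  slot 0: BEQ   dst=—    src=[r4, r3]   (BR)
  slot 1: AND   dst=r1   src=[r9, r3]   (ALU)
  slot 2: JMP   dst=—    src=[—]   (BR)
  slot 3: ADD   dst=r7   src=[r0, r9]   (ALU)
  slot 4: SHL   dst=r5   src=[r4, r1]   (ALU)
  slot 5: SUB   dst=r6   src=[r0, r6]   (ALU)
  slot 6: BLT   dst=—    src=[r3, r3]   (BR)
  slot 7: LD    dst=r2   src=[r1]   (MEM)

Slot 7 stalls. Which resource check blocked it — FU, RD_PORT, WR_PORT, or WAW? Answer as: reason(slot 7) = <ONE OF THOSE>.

reason(slot 7) = WR_PORT

  0. BR ⇒ go  {2A/1Mu/2Ld/0B | 5r 2w}
  1. ALU→r1 ⇒ go  {1A/1Mu/2Ld/0B | 3r 1w}
  2. BR ⇒ no(FU)  {1A/1Mu/2Ld/0B | 3r 1w}
  3. ALU→r7 ⇒ go  {0A/1Mu/2Ld/0B | 1r 0w}
  4. ALU→r5 ⇒ no(FU)  {0A/1Mu/2Ld/0B | 1r 0w}
  5. ALU→r6 ⇒ no(FU)  {0A/1Mu/2Ld/0B | 1r 0w}
  6. BR ⇒ no(FU)  {0A/1Mu/2Ld/0B | 1r 0w}
  7. MEM→r2 ⇒ no(WR_PORT)  {0A/1Mu/2Ld/0B | 1r 0w}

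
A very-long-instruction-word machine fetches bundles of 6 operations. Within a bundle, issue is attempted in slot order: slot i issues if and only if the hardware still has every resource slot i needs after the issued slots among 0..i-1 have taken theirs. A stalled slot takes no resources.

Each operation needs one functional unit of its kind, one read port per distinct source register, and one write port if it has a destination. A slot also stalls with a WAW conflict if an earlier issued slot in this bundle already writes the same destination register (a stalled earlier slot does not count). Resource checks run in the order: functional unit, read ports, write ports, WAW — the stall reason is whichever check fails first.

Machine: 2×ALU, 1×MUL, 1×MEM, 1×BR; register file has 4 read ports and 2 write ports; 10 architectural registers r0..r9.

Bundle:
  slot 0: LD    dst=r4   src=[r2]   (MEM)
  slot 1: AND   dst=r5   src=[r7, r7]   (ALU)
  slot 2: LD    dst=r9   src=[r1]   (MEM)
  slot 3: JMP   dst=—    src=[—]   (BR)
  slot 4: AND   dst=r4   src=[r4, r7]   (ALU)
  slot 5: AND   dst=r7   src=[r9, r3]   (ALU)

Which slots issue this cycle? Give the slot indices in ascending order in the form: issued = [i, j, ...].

issued = [0, 1, 3]

slot 0 (MEM): ISSUE — free A2,Mu1,Ld0,B1 rp3 wp1
slot 1 (ALU): ISSUE — free A1,Mu1,Ld0,B1 rp2 wp0
slot 2 (MEM): stall FU — free A1,Mu1,Ld0,B1 rp2 wp0
slot 3 (BR): ISSUE — free A1,Mu1,Ld0,B0 rp2 wp0
slot 4 (ALU): stall WR_PORT — free A1,Mu1,Ld0,B0 rp2 wp0
slot 5 (ALU): stall WR_PORT — free A1,Mu1,Ld0,B0 rp2 wp0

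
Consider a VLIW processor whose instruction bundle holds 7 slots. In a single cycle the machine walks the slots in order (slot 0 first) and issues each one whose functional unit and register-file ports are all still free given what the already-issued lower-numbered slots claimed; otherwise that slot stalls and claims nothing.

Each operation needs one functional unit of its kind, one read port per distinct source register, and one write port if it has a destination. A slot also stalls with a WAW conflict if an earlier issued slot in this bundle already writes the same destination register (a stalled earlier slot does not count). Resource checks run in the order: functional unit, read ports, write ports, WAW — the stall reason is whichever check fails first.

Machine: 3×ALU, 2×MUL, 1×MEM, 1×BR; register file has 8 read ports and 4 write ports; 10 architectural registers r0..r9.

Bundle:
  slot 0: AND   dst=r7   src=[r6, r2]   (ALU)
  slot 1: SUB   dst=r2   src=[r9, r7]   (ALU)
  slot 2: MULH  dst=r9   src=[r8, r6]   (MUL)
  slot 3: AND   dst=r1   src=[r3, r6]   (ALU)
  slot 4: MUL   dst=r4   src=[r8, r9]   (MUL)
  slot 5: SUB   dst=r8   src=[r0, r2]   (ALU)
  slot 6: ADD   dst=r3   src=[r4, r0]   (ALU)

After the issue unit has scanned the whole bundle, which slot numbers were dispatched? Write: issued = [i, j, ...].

(0) want 1×ALU +2rd +1wr — yes → AL2|MU2|ME1|BR1|rd6|wr3
(1) want 1×ALU +2rd +1wr — yes → AL1|MU2|ME1|BR1|rd4|wr2
(2) want 1×MUL +2rd +1wr — yes → AL1|MU1|ME1|BR1|rd2|wr1
(3) want 1×ALU +2rd +1wr — yes → AL0|MU1|ME1|BR1|rd0|wr0
(4) want 1×MUL +2rd +1wr — RD_PORT → AL0|MU1|ME1|BR1|rd0|wr0
(5) want 1×ALU +2rd +1wr — FU → AL0|MU1|ME1|BR1|rd0|wr0
(6) want 1×ALU +2rd +1wr — FU → AL0|MU1|ME1|BR1|rd0|wr0

issued = [0, 1, 2, 3]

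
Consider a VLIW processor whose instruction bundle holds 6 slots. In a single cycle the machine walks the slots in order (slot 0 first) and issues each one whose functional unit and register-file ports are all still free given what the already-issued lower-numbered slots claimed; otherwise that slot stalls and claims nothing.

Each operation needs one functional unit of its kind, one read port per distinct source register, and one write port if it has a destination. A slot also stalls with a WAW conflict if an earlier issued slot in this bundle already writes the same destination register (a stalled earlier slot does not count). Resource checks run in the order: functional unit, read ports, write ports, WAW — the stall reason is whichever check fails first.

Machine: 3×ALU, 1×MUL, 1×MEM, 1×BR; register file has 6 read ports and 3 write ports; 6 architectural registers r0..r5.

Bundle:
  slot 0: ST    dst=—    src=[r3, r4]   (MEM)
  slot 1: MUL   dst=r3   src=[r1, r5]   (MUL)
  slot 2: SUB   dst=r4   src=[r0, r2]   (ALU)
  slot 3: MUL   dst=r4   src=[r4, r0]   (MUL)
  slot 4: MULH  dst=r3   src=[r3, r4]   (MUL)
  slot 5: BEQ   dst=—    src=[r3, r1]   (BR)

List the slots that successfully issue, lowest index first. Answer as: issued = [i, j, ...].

issued = [0, 1, 2]

[0] MEM needs rd=2 wr=0: ok; after: ALU=3 MUL=1 MEM=0 BR=1, R=4, W=3
[1] MUL needs rd=2 wr=1: ok; after: ALU=3 MUL=0 MEM=0 BR=1, R=2, W=2
[2] ALU needs rd=2 wr=1: ok; after: ALU=2 MUL=0 MEM=0 BR=1, R=0, W=1
[3] MUL needs rd=2 wr=1: FU; after: ALU=2 MUL=0 MEM=0 BR=1, R=0, W=1
[4] MUL needs rd=2 wr=1: FU; after: ALU=2 MUL=0 MEM=0 BR=1, R=0, W=1
[5] BR needs rd=2 wr=0: RD_PORT; after: ALU=2 MUL=0 MEM=0 BR=1, R=0, W=1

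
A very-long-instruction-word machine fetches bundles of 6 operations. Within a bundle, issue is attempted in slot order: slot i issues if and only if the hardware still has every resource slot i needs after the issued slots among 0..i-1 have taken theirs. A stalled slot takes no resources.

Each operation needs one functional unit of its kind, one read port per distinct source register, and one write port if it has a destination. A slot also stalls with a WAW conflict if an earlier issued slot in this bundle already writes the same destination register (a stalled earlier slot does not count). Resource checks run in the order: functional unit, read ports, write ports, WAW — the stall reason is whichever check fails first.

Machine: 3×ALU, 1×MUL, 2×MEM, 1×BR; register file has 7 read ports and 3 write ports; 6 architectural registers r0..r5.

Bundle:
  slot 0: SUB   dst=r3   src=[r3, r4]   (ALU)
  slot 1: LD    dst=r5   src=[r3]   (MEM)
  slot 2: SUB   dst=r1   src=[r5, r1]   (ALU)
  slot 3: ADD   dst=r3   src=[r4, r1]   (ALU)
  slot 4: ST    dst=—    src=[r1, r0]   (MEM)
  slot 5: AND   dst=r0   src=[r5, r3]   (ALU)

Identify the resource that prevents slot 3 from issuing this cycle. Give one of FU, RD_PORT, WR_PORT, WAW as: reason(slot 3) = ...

(0) want 1×ALU +2rd +1wr — yes → AL2|MU1|ME2|BR1|rd5|wr2
(1) want 1×MEM +1rd +1wr — yes → AL2|MU1|ME1|BR1|rd4|wr1
(2) want 1×ALU +2rd +1wr — yes → AL1|MU1|ME1|BR1|rd2|wr0
(3) want 1×ALU +2rd +1wr — WR_PORT → AL1|MU1|ME1|BR1|rd2|wr0
(4) want 1×MEM +2rd +0wr — yes → AL1|MU1|ME0|BR1|rd0|wr0
(5) want 1×ALU +2rd +1wr — RD_PORT → AL1|MU1|ME0|BR1|rd0|wr0

reason(slot 3) = WR_PORT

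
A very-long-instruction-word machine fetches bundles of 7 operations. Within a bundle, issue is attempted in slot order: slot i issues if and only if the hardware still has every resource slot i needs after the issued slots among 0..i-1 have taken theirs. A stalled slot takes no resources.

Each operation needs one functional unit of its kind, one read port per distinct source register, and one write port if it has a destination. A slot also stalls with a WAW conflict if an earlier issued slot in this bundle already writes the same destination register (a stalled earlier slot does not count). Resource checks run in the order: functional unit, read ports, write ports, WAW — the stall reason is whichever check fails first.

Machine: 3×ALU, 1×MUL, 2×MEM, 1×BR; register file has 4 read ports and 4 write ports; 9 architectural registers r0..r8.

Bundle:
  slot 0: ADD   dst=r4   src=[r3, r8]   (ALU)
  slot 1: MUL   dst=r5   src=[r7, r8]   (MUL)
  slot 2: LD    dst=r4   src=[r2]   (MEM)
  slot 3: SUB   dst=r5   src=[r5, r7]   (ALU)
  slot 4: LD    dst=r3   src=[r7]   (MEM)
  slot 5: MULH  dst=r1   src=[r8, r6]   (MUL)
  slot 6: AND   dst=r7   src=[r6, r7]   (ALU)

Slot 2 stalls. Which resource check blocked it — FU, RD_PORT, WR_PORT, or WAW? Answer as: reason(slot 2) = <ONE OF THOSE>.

#0 ALU src=r3,r8 dispatched  <A:2 Mu:1 Ld:2 B:1 rd:2 wr:3>
#1 MUL src=r7,r8 dispatched  <A:2 Mu:0 Ld:2 B:1 rd:0 wr:2>
#2 MEM src=r2 held:RD_PORT  <A:2 Mu:0 Ld:2 B:1 rd:0 wr:2>
#3 ALU src=r5,r7 held:RD_PORT  <A:2 Mu:0 Ld:2 B:1 rd:0 wr:2>
#4 MEM src=r7 held:RD_PORT  <A:2 Mu:0 Ld:2 B:1 rd:0 wr:2>
#5 MUL src=r8,r6 held:FU  <A:2 Mu:0 Ld:2 B:1 rd:0 wr:2>
#6 ALU src=r6,r7 held:RD_PORT  <A:2 Mu:0 Ld:2 B:1 rd:0 wr:2>

reason(slot 2) = RD_PORT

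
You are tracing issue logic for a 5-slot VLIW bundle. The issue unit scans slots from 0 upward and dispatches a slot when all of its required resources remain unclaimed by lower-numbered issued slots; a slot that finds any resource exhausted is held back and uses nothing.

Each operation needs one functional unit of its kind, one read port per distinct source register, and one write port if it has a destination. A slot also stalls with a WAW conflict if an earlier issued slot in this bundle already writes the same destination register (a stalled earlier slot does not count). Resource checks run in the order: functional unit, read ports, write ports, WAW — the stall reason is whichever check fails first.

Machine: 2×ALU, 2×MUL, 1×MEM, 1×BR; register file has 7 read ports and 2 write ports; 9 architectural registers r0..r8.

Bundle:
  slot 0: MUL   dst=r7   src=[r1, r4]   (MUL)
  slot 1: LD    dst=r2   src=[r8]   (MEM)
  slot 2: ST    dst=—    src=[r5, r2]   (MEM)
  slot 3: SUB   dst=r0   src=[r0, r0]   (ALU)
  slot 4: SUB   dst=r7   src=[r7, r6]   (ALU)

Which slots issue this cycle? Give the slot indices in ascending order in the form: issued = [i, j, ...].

issued = [0, 1]

(0) want 1×MUL +2rd +1wr — yes → AL2|MU1|ME1|BR1|rd5|wr1
(1) want 1×MEM +1rd +1wr — yes → AL2|MU1|ME0|BR1|rd4|wr0
(2) want 1×MEM +2rd +0wr — FU → AL2|MU1|ME0|BR1|rd4|wr0
(3) want 1×ALU +1rd +1wr — WR_PORT → AL2|MU1|ME0|BR1|rd4|wr0
(4) want 1×ALU +2rd +1wr — WR_PORT → AL2|MU1|ME0|BR1|rd4|wr0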